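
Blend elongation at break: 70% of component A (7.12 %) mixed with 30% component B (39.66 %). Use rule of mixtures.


Formula: Blend property = (fraction_A * property_A) + (fraction_B * property_B)
Step 1: Contribution A = 70/100 * 7.12 % = 4.984 %
Step 2: Contribution B = 30/100 * 39.66 % = 11.898 %
Step 3: Blend elongation at break = 4.984 + 11.898 = 16.882 %

16.882 %


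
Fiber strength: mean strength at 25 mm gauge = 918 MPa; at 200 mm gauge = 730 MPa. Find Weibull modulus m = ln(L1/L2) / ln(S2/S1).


Formula: m = ln(L1/L2) / ln(S2/S1)
Step 1: ln(L1/L2) = ln(25/200) = -2.07944
Step 2: S2/S1 = 730/918 = 0.79521
Step 3: ln(S2/S1) = ln(0.79521) = -0.22915
Step 4: m = -2.07944 / -0.22915 = 9.07

9.07 (Weibull m)


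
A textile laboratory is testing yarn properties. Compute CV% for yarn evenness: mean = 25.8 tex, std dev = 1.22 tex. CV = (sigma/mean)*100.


Formula: CV% = (standard deviation / mean) * 100
Step 1: Ratio = 1.22 / 25.8 = 0.047287
Step 2: CV% = 0.047287 * 100 = 4.7287% ≈ 4.7%

4.7%


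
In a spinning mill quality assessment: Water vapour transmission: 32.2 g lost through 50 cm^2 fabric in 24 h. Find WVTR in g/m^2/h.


Formula: WVTR = mass_loss / (area * time)
Step 1: Convert area: 50 cm^2 = 0.005 m^2
Step 2: WVTR = 32.2 g / (0.005 m^2 * 24 h)
Step 3: WVTR = 32.2 / 0.12 = 268.3 g/m^2/h

268.3 g/m^2/h


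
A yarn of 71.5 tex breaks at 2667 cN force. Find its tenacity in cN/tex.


Formula: Tenacity = Breaking force / Linear density
Tenacity = 2667 cN / 71.5 tex
Tenacity = 37.30 cN/tex

37.30 cN/tex


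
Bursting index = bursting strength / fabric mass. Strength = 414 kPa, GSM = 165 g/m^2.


Formula: Bursting Index = Bursting Strength / Fabric GSM
BI = 414 kPa / 165 g/m^2
BI = 2.509 kPa/(g/m^2)

2.509 kPa/(g/m^2)


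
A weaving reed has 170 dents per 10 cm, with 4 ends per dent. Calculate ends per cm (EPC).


Formula: EPC = (dents per 10 cm * ends per dent) / 10
Step 1: Total ends per 10 cm = 170 * 4 = 680
Step 2: EPC = 680 / 10 = 68.0 ends/cm

68.0 ends/cm


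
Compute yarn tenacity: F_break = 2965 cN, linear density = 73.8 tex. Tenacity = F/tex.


Formula: Tenacity = Breaking force / Linear density
Tenacity = 2965 cN / 73.8 tex
Tenacity = 40.18 cN/tex

40.18 cN/tex


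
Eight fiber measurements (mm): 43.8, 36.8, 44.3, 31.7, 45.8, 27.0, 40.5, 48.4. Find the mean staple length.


Formula: Mean = sum of lengths / count
Sum = 43.8 + 36.8 + 44.3 + 31.7 + 45.8 + 27.0 + 40.5 + 48.4
Sum = 318.3 mm
Mean = 318.3 / 8 = 39.79 mm

39.79 mm


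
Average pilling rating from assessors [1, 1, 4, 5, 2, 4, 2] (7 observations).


Formula: Mean = sum / count
Sum = 1 + 1 + 4 + 5 + 2 + 4 + 2 = 19
Mean = 19 / 7 = 2.7

2.7


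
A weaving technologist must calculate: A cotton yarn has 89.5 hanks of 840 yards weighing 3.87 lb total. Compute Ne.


Formula: Ne = hanks / mass_lb
Substituting: Ne = 89.5 / 3.87
Ne = 23.1

23.1 Ne


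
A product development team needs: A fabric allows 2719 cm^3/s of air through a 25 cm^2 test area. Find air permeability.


Formula: Air Permeability = Airflow / Test Area
AP = 2719 cm^3/s / 25 cm^2
AP = 108.8 cm^3/s/cm^2

108.8 cm^3/s/cm^2


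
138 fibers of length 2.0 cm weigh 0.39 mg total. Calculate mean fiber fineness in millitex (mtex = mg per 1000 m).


Formula: fineness (mtex) = mass (mg) / total length (km) = (mass_mg / total_length_m) * 1000
Step 1: Convert fiber length: 2.0 cm = 0.02 m
Step 2: Total fiber length = 138 * 0.02 = 2.76 m
Step 3: Linear density = 0.39 mg / 2.76 m = 0.1413 mg/m
Step 4: fineness = 0.1413 * 1000 = 141.3 mtex

141.3 mtex


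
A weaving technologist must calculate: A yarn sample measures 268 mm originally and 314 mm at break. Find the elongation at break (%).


Formula: Elongation (%) = ((L_break - L0) / L0) * 100
Step 1: Extension = 314 - 268 = 46 mm
Step 2: Elongation = (46 / 268) * 100
Step 3: Elongation = 0.171642 * 100 = 17.1642% ≈ 17.2%

17.2%


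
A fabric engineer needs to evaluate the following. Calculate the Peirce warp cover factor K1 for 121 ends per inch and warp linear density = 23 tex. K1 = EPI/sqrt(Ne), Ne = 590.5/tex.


Formula: K1 = EPI / sqrt(Ne), with Ne = 590.5 / tex_warp
Step 1: Ne = 590.5 / 23 = 25.674
Step 2: sqrt(Ne) = sqrt(25.674) = 5.067
Step 3: K1 = 121 / 5.067 = 23.9

23.9


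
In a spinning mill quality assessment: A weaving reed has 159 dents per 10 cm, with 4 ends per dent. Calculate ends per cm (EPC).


Formula: EPC = (dents per 10 cm * ends per dent) / 10
Step 1: Total ends per 10 cm = 159 * 4 = 636
Step 2: EPC = 636 / 10 = 63.6 ends/cm

63.6 ends/cm


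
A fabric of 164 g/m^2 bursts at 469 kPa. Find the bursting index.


Formula: Bursting Index = Bursting Strength / Fabric GSM
BI = 469 kPa / 164 g/m^2
BI = 2.860 kPa/(g/m^2)

2.860 kPa/(g/m^2)


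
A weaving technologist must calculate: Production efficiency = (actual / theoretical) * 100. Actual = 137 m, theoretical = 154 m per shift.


Formula: Efficiency% = (Actual output / Theoretical output) * 100
Efficiency% = (137 / 154) * 100
Efficiency% = 0.88961 * 100 = 88.961% ≈ 89.0%

89.0%


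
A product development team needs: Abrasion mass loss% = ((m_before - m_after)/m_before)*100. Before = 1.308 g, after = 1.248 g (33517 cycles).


Formula: Mass loss% = ((m_before - m_after) / m_before) * 100
Step 1: Mass loss = 1.308 - 1.248 = 0.06 g
Step 2: Ratio = 0.06 / 1.308 = 0.0458716
Step 3: Mass loss% = 0.0458716 * 100 = 4.58716% ≈ 4.59%

4.59%


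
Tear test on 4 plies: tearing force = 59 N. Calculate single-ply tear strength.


Formula: Per-ply strength = Total force / Number of plies
Per-ply = 59 N / 4
Per-ply = 14.75 N

14.75 N


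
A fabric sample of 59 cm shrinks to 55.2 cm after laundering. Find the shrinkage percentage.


Formula: Shrinkage% = ((L_before - L_after) / L_before) * 100
Step 1: Shrinkage = 59 - 55.2 = 3.8 cm
Step 2: Shrinkage% = (3.8 / 59) * 100
Step 3: Shrinkage% = 0.064407 * 100 = 6.4407% ≈ 6.4%

6.4%


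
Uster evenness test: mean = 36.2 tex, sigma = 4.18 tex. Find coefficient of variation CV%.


Formula: CV% = (standard deviation / mean) * 100
Step 1: Ratio = 4.18 / 36.2 = 0.11547
Step 2: CV% = 0.11547 * 100 = 11.547% ≈ 11.5%

11.5%


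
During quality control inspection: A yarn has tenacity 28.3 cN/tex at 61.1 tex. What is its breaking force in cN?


Formula: Breaking force = Tenacity * Linear density
F = 28.3 cN/tex * 61.1 tex
F = 1729.13 cN

1729.13 cN


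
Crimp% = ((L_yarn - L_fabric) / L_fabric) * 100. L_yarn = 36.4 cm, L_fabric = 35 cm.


Formula: Crimp% = ((L_yarn - L_fabric) / L_fabric) * 100
Step 1: Extension = 36.4 - 35 = 1.4 cm
Step 2: Crimp% = (1.4 / 35) * 100
Step 3: Crimp% = 0.04 * 100 = 4.0%

4.0%


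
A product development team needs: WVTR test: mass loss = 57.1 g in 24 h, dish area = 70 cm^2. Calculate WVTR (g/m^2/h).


Formula: WVTR = mass_loss / (area * time)
Step 1: Convert area: 70 cm^2 = 0.007 m^2
Step 2: WVTR = 57.1 g / (0.007 m^2 * 24 h)
Step 3: WVTR = 57.1 / 0.168 = 339.9 g/m^2/h

339.9 g/m^2/h


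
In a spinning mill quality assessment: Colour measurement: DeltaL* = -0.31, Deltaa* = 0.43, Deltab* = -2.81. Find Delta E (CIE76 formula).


Formula: Delta E = sqrt(dL*^2 + da*^2 + db*^2)
Step 1: dL*^2 = (-0.31)^2 = 0.0961
Step 2: da*^2 = 0.43^2 = 0.1849
Step 3: db*^2 = (-2.81)^2 = 7.8961
Step 4: Sum = 0.0961 + 0.1849 + 7.8961 = 8.1771
Step 5: Delta E = sqrt(8.1771) = 2.86

2.86 Delta E


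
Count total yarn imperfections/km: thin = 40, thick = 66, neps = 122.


Formula: Total = thin places + thick places + neps
Total = 40 + 66 + 122
Total = 228 imperfections/km

228 imperfections/km


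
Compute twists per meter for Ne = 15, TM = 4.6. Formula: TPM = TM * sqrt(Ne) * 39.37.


Formula: TPM = TM * sqrt(Ne) * 39.37
Step 1: sqrt(Ne) = sqrt(15) = 3.873
Step 2: TM * sqrt(Ne) = 4.6 * 3.873 = 17.8158
Step 3: TPM = 17.8158 * 39.37 = 701 twists/m

701 twists/m


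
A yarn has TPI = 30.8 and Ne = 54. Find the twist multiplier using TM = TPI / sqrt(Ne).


Formula: TM = TPI / sqrt(Ne)
Step 1: sqrt(Ne) = sqrt(54) = 7.3485
Step 2: TM = 30.8 / 7.3485 = 4.19

4.19 TM


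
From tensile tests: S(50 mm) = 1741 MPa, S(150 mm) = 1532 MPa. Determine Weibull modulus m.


Formula: m = ln(L1/L2) / ln(S2/S1)
Step 1: ln(L1/L2) = ln(50/150) = -1.09861
Step 2: S2/S1 = 1532/1741 = 0.87995
Step 3: ln(S2/S1) = ln(0.87995) = -0.12789
Step 4: m = -1.09861 / -0.12789 = 8.59

8.59 (Weibull m)


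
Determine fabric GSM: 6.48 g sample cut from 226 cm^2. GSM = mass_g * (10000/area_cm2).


Formula: GSM = mass_g / area_m2
Step 1: Convert area: 226 cm^2 = 226 / 10000 = 0.0226 m^2
Step 2: GSM = 6.48 g / 0.0226 m^2 = 286.7 g/m^2

286.7 g/m^2


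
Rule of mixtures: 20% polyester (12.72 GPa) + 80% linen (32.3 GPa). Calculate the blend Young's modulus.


Formula: Blend property = (fraction_A * property_A) + (fraction_B * property_B)
Step 1: Contribution A = 20/100 * 12.72 GPa = 2.544 GPa
Step 2: Contribution B = 80/100 * 32.3 GPa = 25.84 GPa
Step 3: Blend Young's modulus = 2.544 + 25.84 = 28.384 GPa

28.384 GPa


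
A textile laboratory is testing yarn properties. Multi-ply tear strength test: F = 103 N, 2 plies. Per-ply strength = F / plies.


Formula: Per-ply strength = Total force / Number of plies
Per-ply = 103 N / 2
Per-ply = 51.5 N

51.5 N


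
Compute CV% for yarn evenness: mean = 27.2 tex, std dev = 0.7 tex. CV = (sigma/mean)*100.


Formula: CV% = (standard deviation / mean) * 100
Step 1: Ratio = 0.7 / 27.2 = 0.025735
Step 2: CV% = 0.025735 * 100 = 2.5735% ≈ 2.6%

2.6%


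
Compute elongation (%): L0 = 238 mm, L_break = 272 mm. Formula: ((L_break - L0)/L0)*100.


Formula: Elongation (%) = ((L_break - L0) / L0) * 100
Step 1: Extension = 272 - 238 = 34 mm
Step 2: Elongation = (34 / 238) * 100
Step 3: Elongation = 0.142857 * 100 = 14.2857% ≈ 14.3%

14.3%


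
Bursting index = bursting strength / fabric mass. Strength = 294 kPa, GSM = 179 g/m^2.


Formula: Bursting Index = Bursting Strength / Fabric GSM
BI = 294 kPa / 179 g/m^2
BI = 1.642 kPa/(g/m^2)

1.642 kPa/(g/m^2)


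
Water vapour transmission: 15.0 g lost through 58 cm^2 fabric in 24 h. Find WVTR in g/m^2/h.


Formula: WVTR = mass_loss / (area * time)
Step 1: Convert area: 58 cm^2 = 0.0058 m^2
Step 2: WVTR = 15.0 g / (0.0058 m^2 * 24 h)
Step 3: WVTR = 15.0 / 0.1392 = 107.8 g/m^2/h

107.8 g/m^2/h


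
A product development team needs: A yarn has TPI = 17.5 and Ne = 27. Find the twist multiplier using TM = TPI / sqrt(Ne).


Formula: TM = TPI / sqrt(Ne)
Step 1: sqrt(Ne) = sqrt(27) = 5.1962
Step 2: TM = 17.5 / 5.1962 = 3.37

3.37 TM


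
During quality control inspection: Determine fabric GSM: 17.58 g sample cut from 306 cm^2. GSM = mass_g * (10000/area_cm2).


Formula: GSM = mass_g / area_m2
Step 1: Convert area: 306 cm^2 = 306 / 10000 = 0.0306 m^2
Step 2: GSM = 17.58 g / 0.0306 m^2 = 574.5 g/m^2

574.5 g/m^2


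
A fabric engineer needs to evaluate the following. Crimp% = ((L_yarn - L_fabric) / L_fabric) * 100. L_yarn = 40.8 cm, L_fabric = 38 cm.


Formula: Crimp% = ((L_yarn - L_fabric) / L_fabric) * 100
Step 1: Extension = 40.8 - 38 = 2.8 cm
Step 2: Crimp% = (2.8 / 38) * 100
Step 3: Crimp% = 0.073684 * 100 = 7.3684% ≈ 7.4%

7.4%


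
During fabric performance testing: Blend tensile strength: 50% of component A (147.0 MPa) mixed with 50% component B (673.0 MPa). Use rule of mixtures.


Formula: Blend property = (fraction_A * property_A) + (fraction_B * property_B)
Step 1: Contribution A = 50/100 * 147.0 MPa = 73.5 MPa
Step 2: Contribution B = 50/100 * 673.0 MPa = 336.5 MPa
Step 3: Blend tensile strength = 73.5 + 336.5 = 410.0 MPa

410.0 MPa


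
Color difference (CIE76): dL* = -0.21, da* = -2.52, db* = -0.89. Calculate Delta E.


Formula: Delta E = sqrt(dL*^2 + da*^2 + db*^2)
Step 1: dL*^2 = (-0.21)^2 = 0.0441
Step 2: da*^2 = (-2.52)^2 = 6.3504
Step 3: db*^2 = (-0.89)^2 = 0.7921
Step 4: Sum = 0.0441 + 6.3504 + 0.7921 = 7.1866
Step 5: Delta E = sqrt(7.1866) = 2.68

2.68 Delta E


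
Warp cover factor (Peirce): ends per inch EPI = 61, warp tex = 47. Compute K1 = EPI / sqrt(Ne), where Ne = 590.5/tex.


Formula: K1 = EPI / sqrt(Ne), with Ne = 590.5 / tex_warp
Step 1: Ne = 590.5 / 47 = 12.564
Step 2: sqrt(Ne) = sqrt(12.564) = 3.5446
Step 3: K1 = 61 / 3.5446 = 17.2

17.2


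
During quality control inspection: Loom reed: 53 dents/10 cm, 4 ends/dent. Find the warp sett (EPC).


Formula: EPC = (dents per 10 cm * ends per dent) / 10
Step 1: Total ends per 10 cm = 53 * 4 = 212
Step 2: EPC = 212 / 10 = 21.2 ends/cm

21.2 ends/cm


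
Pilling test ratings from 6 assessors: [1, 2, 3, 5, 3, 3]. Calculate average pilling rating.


Formula: Mean = sum / count
Sum = 1 + 2 + 3 + 5 + 3 + 3 = 17
Mean = 17 / 6 = 2.8

2.8


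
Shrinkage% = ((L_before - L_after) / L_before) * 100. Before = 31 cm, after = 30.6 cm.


Formula: Shrinkage% = ((L_before - L_after) / L_before) * 100
Step 1: Shrinkage = 31 - 30.6 = 0.4 cm
Step 2: Shrinkage% = (0.4 / 31) * 100
Step 3: Shrinkage% = 0.012903 * 100 = 1.2903% ≈ 1.3%

1.3%


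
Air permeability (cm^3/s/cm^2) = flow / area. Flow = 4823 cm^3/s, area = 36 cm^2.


Formula: Air Permeability = Airflow / Test Area
AP = 4823 cm^3/s / 36 cm^2
AP = 134.0 cm^3/s/cm^2

134.0 cm^3/s/cm^2


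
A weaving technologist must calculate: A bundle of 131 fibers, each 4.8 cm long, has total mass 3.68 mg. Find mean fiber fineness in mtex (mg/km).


Formula: fineness (mtex) = mass (mg) / total length (km) = (mass_mg / total_length_m) * 1000
Step 1: Convert fiber length: 4.8 cm = 0.048 m
Step 2: Total fiber length = 131 * 0.048 = 6.288 m
Step 3: Linear density = 3.68 mg / 6.288 m = 0.5852 mg/m
Step 4: fineness = 0.5852 * 1000 = 585.2 mtex

585.2 mtex


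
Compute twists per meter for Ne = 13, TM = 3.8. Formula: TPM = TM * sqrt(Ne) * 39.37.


Formula: TPM = TM * sqrt(Ne) * 39.37
Step 1: sqrt(Ne) = sqrt(13) = 3.6056
Step 2: TM * sqrt(Ne) = 3.8 * 3.6056 = 13.7013
Step 3: TPM = 13.7013 * 39.37 = 539 twists/m

539 twists/m


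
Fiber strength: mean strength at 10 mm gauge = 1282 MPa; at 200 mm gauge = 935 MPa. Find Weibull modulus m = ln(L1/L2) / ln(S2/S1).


Formula: m = ln(L1/L2) / ln(S2/S1)
Step 1: ln(L1/L2) = ln(10/200) = -2.99573
Step 2: S2/S1 = 935/1282 = 0.72933
Step 3: ln(S2/S1) = ln(0.72933) = -0.31563
Step 4: m = -2.99573 / -0.31563 = 9.49

9.49 (Weibull m)


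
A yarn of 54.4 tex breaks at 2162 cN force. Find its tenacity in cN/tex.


Formula: Tenacity = Breaking force / Linear density
Tenacity = 2162 cN / 54.4 tex
Tenacity = 39.74 cN/tex

39.74 cN/tex


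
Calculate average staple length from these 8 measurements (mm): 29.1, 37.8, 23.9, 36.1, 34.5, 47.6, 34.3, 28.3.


Formula: Mean = sum of lengths / count
Sum = 29.1 + 37.8 + 23.9 + 36.1 + 34.5 + 47.6 + 34.3 + 28.3
Sum = 271.6 mm
Mean = 271.6 / 8 = 33.95 mm

33.95 mm


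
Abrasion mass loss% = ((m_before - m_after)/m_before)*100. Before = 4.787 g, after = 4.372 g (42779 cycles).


Formula: Mass loss% = ((m_before - m_after) / m_before) * 100
Step 1: Mass loss = 4.787 - 4.372 = 0.415 g
Step 2: Ratio = 0.415 / 4.787 = 0.0866931
Step 3: Mass loss% = 0.0866931 * 100 = 8.66931% ≈ 8.67%

8.67%


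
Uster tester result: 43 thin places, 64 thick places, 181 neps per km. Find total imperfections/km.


Formula: Total = thin places + thick places + neps
Total = 43 + 64 + 181
Total = 288 imperfections/km

288 imperfections/km


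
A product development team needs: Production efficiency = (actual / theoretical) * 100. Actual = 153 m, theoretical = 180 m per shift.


Formula: Efficiency% = (Actual output / Theoretical output) * 100
Efficiency% = (153 / 180) * 100
Efficiency% = 0.85 * 100 = 85.0%

85.0%


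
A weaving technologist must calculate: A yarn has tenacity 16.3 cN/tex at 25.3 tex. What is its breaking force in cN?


Formula: Breaking force = Tenacity * Linear density
F = 16.3 cN/tex * 25.3 tex
F = 412.39 cN

412.39 cN


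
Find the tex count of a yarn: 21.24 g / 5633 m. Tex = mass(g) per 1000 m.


Formula: Tex = (mass_g / length_m) * 1000
Substituting: Tex = (21.24 / 5633) * 1000
Intermediate: 21.24 / 5633 = 0.00377064 g/m
Tex = 0.00377064 * 1000 = 3.77 tex

3.77 tex


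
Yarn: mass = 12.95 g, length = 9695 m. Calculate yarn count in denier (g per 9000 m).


Formula: den = (mass_g / length_m) * 9000
Substituting: den = (12.95 / 9695) * 9000
Intermediate: 12.95 / 9695 = 0.00133574 g/m
den = 0.00133574 * 9000 = 12.0 denier

12.0 denier


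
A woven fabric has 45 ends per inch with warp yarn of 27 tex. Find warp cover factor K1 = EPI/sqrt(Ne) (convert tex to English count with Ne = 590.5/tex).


Formula: K1 = EPI / sqrt(Ne), with Ne = 590.5 / tex_warp
Step 1: Ne = 590.5 / 27 = 21.87
Step 2: sqrt(Ne) = sqrt(21.87) = 4.6765
Step 3: K1 = 45 / 4.6765 = 9.6

9.6


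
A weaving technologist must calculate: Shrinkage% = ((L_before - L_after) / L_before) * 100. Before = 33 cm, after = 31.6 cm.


Formula: Shrinkage% = ((L_before - L_after) / L_before) * 100
Step 1: Shrinkage = 33 - 31.6 = 1.4 cm
Step 2: Shrinkage% = (1.4 / 33) * 100
Step 3: Shrinkage% = 0.042424 * 100 = 4.2424% ≈ 4.2%

4.2%


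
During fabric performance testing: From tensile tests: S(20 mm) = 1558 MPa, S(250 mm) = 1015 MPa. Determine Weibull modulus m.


Formula: m = ln(L1/L2) / ln(S2/S1)
Step 1: ln(L1/L2) = ln(20/250) = -2.52573
Step 2: S2/S1 = 1015/1558 = 0.65148
Step 3: ln(S2/S1) = ln(0.65148) = -0.42851
Step 4: m = -2.52573 / -0.42851 = 5.89

5.89 (Weibull m)


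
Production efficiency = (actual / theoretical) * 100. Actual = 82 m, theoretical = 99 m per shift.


Formula: Efficiency% = (Actual output / Theoretical output) * 100
Efficiency% = (82 / 99) * 100
Efficiency% = 0.828283 * 100 = 82.8283% ≈ 82.8%

82.8%


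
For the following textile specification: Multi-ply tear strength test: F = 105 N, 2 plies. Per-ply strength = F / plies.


Formula: Per-ply strength = Total force / Number of plies
Per-ply = 105 N / 2
Per-ply = 52.5 N

52.5 N


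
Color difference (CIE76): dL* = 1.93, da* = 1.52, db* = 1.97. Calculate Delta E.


Formula: Delta E = sqrt(dL*^2 + da*^2 + db*^2)
Step 1: dL*^2 = 1.93^2 = 3.7249
Step 2: da*^2 = 1.52^2 = 2.3104
Step 3: db*^2 = 1.97^2 = 3.8809
Step 4: Sum = 3.7249 + 2.3104 + 3.8809 = 9.9162
Step 5: Delta E = sqrt(9.9162) = 3.15

3.15 Delta E


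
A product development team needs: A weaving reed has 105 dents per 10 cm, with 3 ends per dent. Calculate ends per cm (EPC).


Formula: EPC = (dents per 10 cm * ends per dent) / 10
Step 1: Total ends per 10 cm = 105 * 3 = 315
Step 2: EPC = 315 / 10 = 31.5 ends/cm

31.5 ends/cm


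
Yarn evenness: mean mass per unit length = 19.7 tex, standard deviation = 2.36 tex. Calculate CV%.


Formula: CV% = (standard deviation / mean) * 100
Step 1: Ratio = 2.36 / 19.7 = 0.119797
Step 2: CV% = 0.119797 * 100 = 11.9797% ≈ 12.0%

12.0%


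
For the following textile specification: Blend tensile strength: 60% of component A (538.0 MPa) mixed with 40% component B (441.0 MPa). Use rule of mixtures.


Formula: Blend property = (fraction_A * property_A) + (fraction_B * property_B)
Step 1: Contribution A = 60/100 * 538.0 MPa = 322.8 MPa
Step 2: Contribution B = 40/100 * 441.0 MPa = 176.4 MPa
Step 3: Blend tensile strength = 322.8 + 176.4 = 499.2 MPa

499.2 MPa


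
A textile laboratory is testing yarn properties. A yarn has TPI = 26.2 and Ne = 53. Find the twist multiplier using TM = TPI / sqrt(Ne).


Formula: TM = TPI / sqrt(Ne)
Step 1: sqrt(Ne) = sqrt(53) = 7.2801
Step 2: TM = 26.2 / 7.2801 = 3.60

3.60 TM


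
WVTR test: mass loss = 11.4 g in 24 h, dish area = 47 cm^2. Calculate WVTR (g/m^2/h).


Formula: WVTR = mass_loss / (area * time)
Step 1: Convert area: 47 cm^2 = 0.0047 m^2
Step 2: WVTR = 11.4 g / (0.0047 m^2 * 24 h)
Step 3: WVTR = 11.4 / 0.1128 = 101.1 g/m^2/h

101.1 g/m^2/h


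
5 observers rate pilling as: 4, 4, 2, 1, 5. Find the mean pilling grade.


Formula: Mean = sum / count
Sum = 4 + 4 + 2 + 1 + 5 = 16
Mean = 16 / 5 = 3.2

3.2


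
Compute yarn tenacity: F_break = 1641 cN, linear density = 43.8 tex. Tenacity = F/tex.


Formula: Tenacity = Breaking force / Linear density
Tenacity = 1641 cN / 43.8 tex
Tenacity = 37.47 cN/tex

37.47 cN/tex


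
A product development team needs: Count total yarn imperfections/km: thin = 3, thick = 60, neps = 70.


Formula: Total = thin places + thick places + neps
Total = 3 + 60 + 70
Total = 133 imperfections/km

133 imperfections/km


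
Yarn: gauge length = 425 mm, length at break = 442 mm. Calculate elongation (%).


Formula: Elongation (%) = ((L_break - L0) / L0) * 100
Step 1: Extension = 442 - 425 = 17 mm
Step 2: Elongation = (17 / 425) * 100
Step 3: Elongation = 0.04 * 100 = 4.0%

4.0%


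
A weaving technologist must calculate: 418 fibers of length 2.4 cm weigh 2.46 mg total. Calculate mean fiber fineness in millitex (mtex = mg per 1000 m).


Formula: fineness (mtex) = mass (mg) / total length (km) = (mass_mg / total_length_m) * 1000
Step 1: Convert fiber length: 2.4 cm = 0.024 m
Step 2: Total fiber length = 418 * 0.024 = 10.032 m
Step 3: Linear density = 2.46 mg / 10.032 m = 0.2452 mg/m
Step 4: fineness = 0.2452 * 1000 = 245.2 mtex

245.2 mtex


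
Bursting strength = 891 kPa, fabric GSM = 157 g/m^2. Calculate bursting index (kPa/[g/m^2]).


Formula: Bursting Index = Bursting Strength / Fabric GSM
BI = 891 kPa / 157 g/m^2
BI = 5.675 kPa/(g/m^2)

5.675 kPa/(g/m^2)


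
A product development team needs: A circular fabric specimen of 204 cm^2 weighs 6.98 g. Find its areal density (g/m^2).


Formula: GSM = mass_g / area_m2
Step 1: Convert area: 204 cm^2 = 204 / 10000 = 0.0204 m^2
Step 2: GSM = 6.98 g / 0.0204 m^2 = 342.2 g/m^2

342.2 g/m^2


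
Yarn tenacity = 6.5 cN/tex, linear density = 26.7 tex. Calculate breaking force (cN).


Formula: Breaking force = Tenacity * Linear density
F = 6.5 cN/tex * 26.7 tex
F = 173.55 cN

173.55 cN


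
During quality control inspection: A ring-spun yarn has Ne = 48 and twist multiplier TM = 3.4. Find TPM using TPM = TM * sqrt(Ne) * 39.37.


Formula: TPM = TM * sqrt(Ne) * 39.37
Step 1: sqrt(Ne) = sqrt(48) = 6.9282
Step 2: TM * sqrt(Ne) = 3.4 * 6.9282 = 23.5559
Step 3: TPM = 23.5559 * 39.37 = 927 twists/m

927 twists/m


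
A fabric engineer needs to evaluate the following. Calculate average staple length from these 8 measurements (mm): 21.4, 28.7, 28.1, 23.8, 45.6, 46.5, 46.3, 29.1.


Formula: Mean = sum of lengths / count
Sum = 21.4 + 28.7 + 28.1 + 23.8 + 45.6 + 46.5 + 46.3 + 29.1
Sum = 269.5 mm
Mean = 269.5 / 8 = 33.69 mm

33.69 mm


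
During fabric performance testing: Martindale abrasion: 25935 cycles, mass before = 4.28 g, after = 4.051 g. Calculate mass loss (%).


Formula: Mass loss% = ((m_before - m_after) / m_before) * 100
Step 1: Mass loss = 4.28 - 4.051 = 0.229 g
Step 2: Ratio = 0.229 / 4.28 = 0.0535047
Step 3: Mass loss% = 0.0535047 * 100 = 5.35047% ≈ 5.35%

5.35%


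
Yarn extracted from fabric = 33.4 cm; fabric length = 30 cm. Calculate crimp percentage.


Formula: Crimp% = ((L_yarn - L_fabric) / L_fabric) * 100
Step 1: Extension = 33.4 - 30 = 3.4 cm
Step 2: Crimp% = (3.4 / 30) * 100
Step 3: Crimp% = 0.113333 * 100 = 11.3333% ≈ 11.3%

11.3%


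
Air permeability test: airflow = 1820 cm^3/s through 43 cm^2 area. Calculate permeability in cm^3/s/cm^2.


Formula: Air Permeability = Airflow / Test Area
AP = 1820 cm^3/s / 43 cm^2
AP = 42.3 cm^3/s/cm^2

42.3 cm^3/s/cm^2


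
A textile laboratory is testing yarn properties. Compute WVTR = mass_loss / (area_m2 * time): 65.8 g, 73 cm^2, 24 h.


Formula: WVTR = mass_loss / (area * time)
Step 1: Convert area: 73 cm^2 = 0.0073 m^2
Step 2: WVTR = 65.8 g / (0.0073 m^2 * 24 h)
Step 3: WVTR = 65.8 / 0.1752 = 375.6 g/m^2/h

375.6 g/m^2/h


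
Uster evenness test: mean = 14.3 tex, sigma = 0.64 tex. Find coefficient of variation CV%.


Formula: CV% = (standard deviation / mean) * 100
Step 1: Ratio = 0.64 / 14.3 = 0.044755
Step 2: CV% = 0.044755 * 100 = 4.4755% ≈ 4.5%

4.5%


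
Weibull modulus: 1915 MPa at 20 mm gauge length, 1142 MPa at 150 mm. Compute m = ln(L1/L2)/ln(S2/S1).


Formula: m = ln(L1/L2) / ln(S2/S1)
Step 1: ln(L1/L2) = ln(20/150) = -2.01490
Step 2: S2/S1 = 1142/1915 = 0.59634
Step 3: ln(S2/S1) = ln(0.59634) = -0.51694
Step 4: m = -2.01490 / -0.51694 = 3.90

3.90 (Weibull m)


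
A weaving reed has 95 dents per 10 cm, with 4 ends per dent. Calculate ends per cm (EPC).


Formula: EPC = (dents per 10 cm * ends per dent) / 10
Step 1: Total ends per 10 cm = 95 * 4 = 380
Step 2: EPC = 380 / 10 = 38.0 ends/cm

38.0 ends/cm


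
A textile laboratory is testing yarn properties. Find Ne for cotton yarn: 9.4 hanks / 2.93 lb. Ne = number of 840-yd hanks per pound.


Formula: Ne = hanks / mass_lb
Substituting: Ne = 9.4 / 2.93
Ne = 3.2

3.2 Ne


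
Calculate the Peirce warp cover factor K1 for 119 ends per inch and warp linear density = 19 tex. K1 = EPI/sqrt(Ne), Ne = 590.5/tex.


Formula: K1 = EPI / sqrt(Ne), with Ne = 590.5 / tex_warp
Step 1: Ne = 590.5 / 19 = 31.079
Step 2: sqrt(Ne) = sqrt(31.079) = 5.5749
Step 3: K1 = 119 / 5.5749 = 21.3

21.3


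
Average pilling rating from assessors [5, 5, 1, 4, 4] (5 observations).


Formula: Mean = sum / count
Sum = 5 + 5 + 1 + 4 + 4 = 19
Mean = 19 / 5 = 3.8

3.8


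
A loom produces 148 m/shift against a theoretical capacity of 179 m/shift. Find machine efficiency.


Formula: Efficiency% = (Actual output / Theoretical output) * 100
Efficiency% = (148 / 179) * 100
Efficiency% = 0.826816 * 100 = 82.6816% ≈ 82.7%

82.7%


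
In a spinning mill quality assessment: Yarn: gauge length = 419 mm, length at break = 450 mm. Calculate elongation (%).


Formula: Elongation (%) = ((L_break - L0) / L0) * 100
Step 1: Extension = 450 - 419 = 31 mm
Step 2: Elongation = (31 / 419) * 100
Step 3: Elongation = 0.073986 * 100 = 7.3986% ≈ 7.4%

7.4%


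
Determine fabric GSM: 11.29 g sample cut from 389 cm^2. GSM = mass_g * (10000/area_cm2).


Formula: GSM = mass_g / area_m2
Step 1: Convert area: 389 cm^2 = 389 / 10000 = 0.0389 m^2
Step 2: GSM = 11.29 g / 0.0389 m^2 = 290.2 g/m^2

290.2 g/m^2


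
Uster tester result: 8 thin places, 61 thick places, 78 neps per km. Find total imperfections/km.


Formula: Total = thin places + thick places + neps
Total = 8 + 61 + 78
Total = 147 imperfections/km

147 imperfections/km


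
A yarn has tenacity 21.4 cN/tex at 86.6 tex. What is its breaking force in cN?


Formula: Breaking force = Tenacity * Linear density
F = 21.4 cN/tex * 86.6 tex
F = 1853.24 cN

1853.24 cN


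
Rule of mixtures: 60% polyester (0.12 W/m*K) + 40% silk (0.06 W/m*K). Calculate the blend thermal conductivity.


Formula: Blend property = (fraction_A * property_A) + (fraction_B * property_B)
Step 1: Contribution A = 60/100 * 0.12 W/m*K = 0.072 W/m*K
Step 2: Contribution B = 40/100 * 0.06 W/m*K = 0.024 W/m*K
Step 3: Blend thermal conductivity = 0.072 + 0.024 = 0.096 W/m*K

0.096 W/m*K


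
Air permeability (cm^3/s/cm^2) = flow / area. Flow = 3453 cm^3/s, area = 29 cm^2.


Formula: Air Permeability = Airflow / Test Area
AP = 3453 cm^3/s / 29 cm^2
AP = 119.1 cm^3/s/cm^2

119.1 cm^3/s/cm^2


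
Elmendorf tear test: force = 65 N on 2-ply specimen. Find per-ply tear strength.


Formula: Per-ply strength = Total force / Number of plies
Per-ply = 65 N / 2
Per-ply = 32.5 N

32.5 N


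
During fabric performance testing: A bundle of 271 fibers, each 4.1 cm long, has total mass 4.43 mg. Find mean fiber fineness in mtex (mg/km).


Formula: fineness (mtex) = mass (mg) / total length (km) = (mass_mg / total_length_m) * 1000
Step 1: Convert fiber length: 4.1 cm = 0.041 m
Step 2: Total fiber length = 271 * 0.041 = 11.111 m
Step 3: Linear density = 4.43 mg / 11.111 m = 0.3987 mg/m
Step 4: fineness = 0.3987 * 1000 = 398.7 mtex

398.7 mtex


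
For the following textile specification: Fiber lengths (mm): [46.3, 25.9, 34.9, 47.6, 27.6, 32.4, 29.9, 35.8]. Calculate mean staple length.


Formula: Mean = sum of lengths / count
Sum = 46.3 + 25.9 + 34.9 + 47.6 + 27.6 + 32.4 + 29.9 + 35.8
Sum = 280.4 mm
Mean = 280.4 / 8 = 35.05 mm

35.05 mm


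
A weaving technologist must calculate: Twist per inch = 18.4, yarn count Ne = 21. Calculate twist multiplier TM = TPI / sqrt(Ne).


Formula: TM = TPI / sqrt(Ne)
Step 1: sqrt(Ne) = sqrt(21) = 4.5826
Step 2: TM = 18.4 / 4.5826 = 4.02

4.02 TM


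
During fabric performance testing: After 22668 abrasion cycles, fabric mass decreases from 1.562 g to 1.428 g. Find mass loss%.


Formula: Mass loss% = ((m_before - m_after) / m_before) * 100
Step 1: Mass loss = 1.562 - 1.428 = 0.134 g
Step 2: Ratio = 0.134 / 1.562 = 0.0857875
Step 3: Mass loss% = 0.0857875 * 100 = 8.57875% ≈ 8.58%

8.58%


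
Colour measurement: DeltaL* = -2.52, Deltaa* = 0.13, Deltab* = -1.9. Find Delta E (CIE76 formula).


Formula: Delta E = sqrt(dL*^2 + da*^2 + db*^2)
Step 1: dL*^2 = (-2.52)^2 = 6.3504
Step 2: da*^2 = 0.13^2 = 0.0169
Step 3: db*^2 = (-1.9)^2 = 3.61
Step 4: Sum = 6.3504 + 0.0169 + 3.61 = 9.9773
Step 5: Delta E = sqrt(9.9773) = 3.16

3.16 Delta E


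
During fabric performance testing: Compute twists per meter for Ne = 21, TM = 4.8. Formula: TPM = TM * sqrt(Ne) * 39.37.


Formula: TPM = TM * sqrt(Ne) * 39.37
Step 1: sqrt(Ne) = sqrt(21) = 4.5826
Step 2: TM * sqrt(Ne) = 4.8 * 4.5826 = 21.9965
Step 3: TPM = 21.9965 * 39.37 = 866 twists/m

866 twists/m


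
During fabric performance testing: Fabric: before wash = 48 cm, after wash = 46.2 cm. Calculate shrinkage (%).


Formula: Shrinkage% = ((L_before - L_after) / L_before) * 100
Step 1: Shrinkage = 48 - 46.2 = 1.8 cm
Step 2: Shrinkage% = (1.8 / 48) * 100
Step 3: Shrinkage% = 0.0375 * 100 = 3.75% ≈ 3.8%

3.8%


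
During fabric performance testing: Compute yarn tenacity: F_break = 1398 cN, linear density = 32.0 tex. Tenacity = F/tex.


Formula: Tenacity = Breaking force / Linear density
Tenacity = 1398 cN / 32.0 tex
Tenacity = 43.69 cN/tex

43.69 cN/tex


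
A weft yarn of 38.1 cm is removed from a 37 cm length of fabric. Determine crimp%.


Formula: Crimp% = ((L_yarn - L_fabric) / L_fabric) * 100
Step 1: Extension = 38.1 - 37 = 1.1 cm
Step 2: Crimp% = (1.1 / 37) * 100
Step 3: Crimp% = 0.02973 * 100 = 2.973% ≈ 3.0%

3.0%


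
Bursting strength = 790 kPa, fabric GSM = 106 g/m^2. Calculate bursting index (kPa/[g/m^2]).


Formula: Bursting Index = Bursting Strength / Fabric GSM
BI = 790 kPa / 106 g/m^2
BI = 7.453 kPa/(g/m^2)

7.453 kPa/(g/m^2)


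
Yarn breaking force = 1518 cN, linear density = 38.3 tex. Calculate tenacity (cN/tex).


Formula: Tenacity = Breaking force / Linear density
Tenacity = 1518 cN / 38.3 tex
Tenacity = 39.63 cN/tex

39.63 cN/tex


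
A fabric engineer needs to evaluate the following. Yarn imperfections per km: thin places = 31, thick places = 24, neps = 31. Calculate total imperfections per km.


Formula: Total = thin places + thick places + neps
Total = 31 + 24 + 31
Total = 86 imperfections/km

86 imperfections/km


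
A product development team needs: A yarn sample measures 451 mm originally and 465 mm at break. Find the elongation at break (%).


Formula: Elongation (%) = ((L_break - L0) / L0) * 100
Step 1: Extension = 465 - 451 = 14 mm
Step 2: Elongation = (14 / 451) * 100
Step 3: Elongation = 0.031042 * 100 = 3.1042% ≈ 3.1%

3.1%


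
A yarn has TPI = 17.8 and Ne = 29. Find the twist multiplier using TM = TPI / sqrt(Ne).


Formula: TM = TPI / sqrt(Ne)
Step 1: sqrt(Ne) = sqrt(29) = 5.3852
Step 2: TM = 17.8 / 5.3852 = 3.31

3.31 TM


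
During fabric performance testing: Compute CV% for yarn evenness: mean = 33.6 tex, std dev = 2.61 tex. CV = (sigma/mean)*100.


Formula: CV% = (standard deviation / mean) * 100
Step 1: Ratio = 2.61 / 33.6 = 0.077679
Step 2: CV% = 0.077679 * 100 = 7.7679% ≈ 7.8%

7.8%


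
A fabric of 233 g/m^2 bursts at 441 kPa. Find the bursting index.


Formula: Bursting Index = Bursting Strength / Fabric GSM
BI = 441 kPa / 233 g/m^2
BI = 1.893 kPa/(g/m^2)

1.893 kPa/(g/m^2)


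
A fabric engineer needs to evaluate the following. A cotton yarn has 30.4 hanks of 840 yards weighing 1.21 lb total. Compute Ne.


Formula: Ne = hanks / mass_lb
Substituting: Ne = 30.4 / 1.21
Ne = 25.1

25.1 Ne


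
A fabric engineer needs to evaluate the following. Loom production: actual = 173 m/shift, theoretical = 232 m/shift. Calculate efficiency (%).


Formula: Efficiency% = (Actual output / Theoretical output) * 100
Efficiency% = (173 / 232) * 100
Efficiency% = 0.74569 * 100 = 74.569% ≈ 74.6%

74.6%


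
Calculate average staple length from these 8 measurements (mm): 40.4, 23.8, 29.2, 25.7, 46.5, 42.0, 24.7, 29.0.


Formula: Mean = sum of lengths / count
Sum = 40.4 + 23.8 + 29.2 + 25.7 + 46.5 + 42.0 + 24.7 + 29.0
Sum = 261.3 mm
Mean = 261.3 / 8 = 32.66 mm

32.66 mm


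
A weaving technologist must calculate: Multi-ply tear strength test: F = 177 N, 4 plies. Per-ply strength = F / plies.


Formula: Per-ply strength = Total force / Number of plies
Per-ply = 177 N / 4
Per-ply = 44.25 N

44.25 N


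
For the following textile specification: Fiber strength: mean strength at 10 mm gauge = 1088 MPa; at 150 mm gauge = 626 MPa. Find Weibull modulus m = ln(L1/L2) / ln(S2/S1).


Formula: m = ln(L1/L2) / ln(S2/S1)
Step 1: ln(L1/L2) = ln(10/150) = -2.70805
Step 2: S2/S1 = 626/1088 = 0.57537
Step 3: ln(S2/S1) = ln(0.57537) = -0.55274
Step 4: m = -2.70805 / -0.55274 = 4.90

4.90 (Weibull m)


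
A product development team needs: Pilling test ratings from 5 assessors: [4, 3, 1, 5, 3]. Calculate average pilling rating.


Formula: Mean = sum / count
Sum = 4 + 3 + 1 + 5 + 3 = 16
Mean = 16 / 5 = 3.2

3.2


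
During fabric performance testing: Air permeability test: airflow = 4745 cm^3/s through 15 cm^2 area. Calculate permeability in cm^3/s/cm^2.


Formula: Air Permeability = Airflow / Test Area
AP = 4745 cm^3/s / 15 cm^2
AP = 316.3 cm^3/s/cm^2

316.3 cm^3/s/cm^2


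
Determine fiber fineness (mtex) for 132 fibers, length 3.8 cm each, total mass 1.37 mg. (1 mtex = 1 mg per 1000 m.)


Formula: fineness (mtex) = mass (mg) / total length (km) = (mass_mg / total_length_m) * 1000
Step 1: Convert fiber length: 3.8 cm = 0.038 m
Step 2: Total fiber length = 132 * 0.038 = 5.016 m
Step 3: Linear density = 1.37 mg / 5.016 m = 0.2731 mg/m
Step 4: fineness = 0.2731 * 1000 = 273.1 mtex

273.1 mtex


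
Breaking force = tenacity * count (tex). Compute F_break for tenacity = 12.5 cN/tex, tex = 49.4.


Formula: Breaking force = Tenacity * Linear density
F = 12.5 cN/tex * 49.4 tex
F = 617.50 cN

617.50 cN


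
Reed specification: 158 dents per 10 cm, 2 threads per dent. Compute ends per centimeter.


Formula: EPC = (dents per 10 cm * ends per dent) / 10
Step 1: Total ends per 10 cm = 158 * 2 = 316
Step 2: EPC = 316 / 10 = 31.6 ends/cm

31.6 ends/cm


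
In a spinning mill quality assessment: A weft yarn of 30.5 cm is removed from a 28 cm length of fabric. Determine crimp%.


Formula: Crimp% = ((L_yarn - L_fabric) / L_fabric) * 100
Step 1: Extension = 30.5 - 28 = 2.5 cm
Step 2: Crimp% = (2.5 / 28) * 100
Step 3: Crimp% = 0.089286 * 100 = 8.9286% ≈ 8.9%

8.9%


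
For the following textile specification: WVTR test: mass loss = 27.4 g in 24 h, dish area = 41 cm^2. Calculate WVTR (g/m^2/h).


Formula: WVTR = mass_loss / (area * time)
Step 1: Convert area: 41 cm^2 = 0.0041 m^2
Step 2: WVTR = 27.4 g / (0.0041 m^2 * 24 h)
Step 3: WVTR = 27.4 / 0.0984 = 278.5 g/m^2/h

278.5 g/m^2/h


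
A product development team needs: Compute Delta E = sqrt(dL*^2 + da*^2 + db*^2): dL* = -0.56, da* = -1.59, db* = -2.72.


Formula: Delta E = sqrt(dL*^2 + da*^2 + db*^2)
Step 1: dL*^2 = (-0.56)^2 = 0.3136
Step 2: da*^2 = (-1.59)^2 = 2.5281
Step 3: db*^2 = (-2.72)^2 = 7.3984
Step 4: Sum = 0.3136 + 2.5281 + 7.3984 = 10.2401
Step 5: Delta E = sqrt(10.2401) = 3.2

3.2 Delta E


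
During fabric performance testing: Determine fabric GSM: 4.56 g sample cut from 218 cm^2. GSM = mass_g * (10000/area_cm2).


Formula: GSM = mass_g / area_m2
Step 1: Convert area: 218 cm^2 = 218 / 10000 = 0.0218 m^2
Step 2: GSM = 4.56 g / 0.0218 m^2 = 209.2 g/m^2

209.2 g/m^2


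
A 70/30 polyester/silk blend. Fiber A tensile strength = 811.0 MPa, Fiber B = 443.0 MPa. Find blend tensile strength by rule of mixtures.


Formula: Blend property = (fraction_A * property_A) + (fraction_B * property_B)
Step 1: Contribution A = 70/100 * 811.0 MPa = 567.7 MPa
Step 2: Contribution B = 30/100 * 443.0 MPa = 132.9 MPa
Step 3: Blend tensile strength = 567.7 + 132.9 = 700.6 MPa

700.6 MPa


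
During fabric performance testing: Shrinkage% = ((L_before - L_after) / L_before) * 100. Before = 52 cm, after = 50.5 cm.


Formula: Shrinkage% = ((L_before - L_after) / L_before) * 100
Step 1: Shrinkage = 52 - 50.5 = 1.5 cm
Step 2: Shrinkage% = (1.5 / 52) * 100
Step 3: Shrinkage% = 0.028846 * 100 = 2.8846% ≈ 2.9%

2.9%


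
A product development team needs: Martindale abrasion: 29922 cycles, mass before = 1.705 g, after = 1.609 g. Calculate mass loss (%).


Formula: Mass loss% = ((m_before - m_after) / m_before) * 100
Step 1: Mass loss = 1.705 - 1.609 = 0.096 g
Step 2: Ratio = 0.096 / 1.705 = 0.056305
Step 3: Mass loss% = 0.056305 * 100 = 5.6305% ≈ 5.63%

5.63%


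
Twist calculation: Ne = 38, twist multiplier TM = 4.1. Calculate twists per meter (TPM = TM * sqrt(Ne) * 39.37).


Formula: TPM = TM * sqrt(Ne) * 39.37
Step 1: sqrt(Ne) = sqrt(38) = 6.1644
Step 2: TM * sqrt(Ne) = 4.1 * 6.1644 = 25.274
Step 3: TPM = 25.274 * 39.37 = 995 twists/m

995 twists/m


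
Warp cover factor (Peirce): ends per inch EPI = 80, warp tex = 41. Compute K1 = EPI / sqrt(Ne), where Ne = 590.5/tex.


Formula: K1 = EPI / sqrt(Ne), with Ne = 590.5 / tex_warp
Step 1: Ne = 590.5 / 41 = 14.402
Step 2: sqrt(Ne) = sqrt(14.402) = 3.795
Step 3: K1 = 80 / 3.795 = 21.1

21.1


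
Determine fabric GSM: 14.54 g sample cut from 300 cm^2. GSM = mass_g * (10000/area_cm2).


Formula: GSM = mass_g / area_m2
Step 1: Convert area: 300 cm^2 = 300 / 10000 = 0.03 m^2
Step 2: GSM = 14.54 g / 0.03 m^2 = 484.7 g/m^2

484.7 g/m^2


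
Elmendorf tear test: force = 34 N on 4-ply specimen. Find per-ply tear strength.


Formula: Per-ply strength = Total force / Number of plies
Per-ply = 34 N / 4
Per-ply = 8.5 N

8.5 N


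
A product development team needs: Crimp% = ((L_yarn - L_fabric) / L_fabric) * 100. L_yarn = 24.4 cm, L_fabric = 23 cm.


Formula: Crimp% = ((L_yarn - L_fabric) / L_fabric) * 100
Step 1: Extension = 24.4 - 23 = 1.4 cm
Step 2: Crimp% = (1.4 / 23) * 100
Step 3: Crimp% = 0.06087 * 100 = 6.087% ≈ 6.1%

6.1%


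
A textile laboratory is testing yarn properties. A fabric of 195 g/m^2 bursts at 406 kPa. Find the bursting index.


Formula: Bursting Index = Bursting Strength / Fabric GSM
BI = 406 kPa / 195 g/m^2
BI = 2.082 kPa/(g/m^2)

2.082 kPa/(g/m^2)


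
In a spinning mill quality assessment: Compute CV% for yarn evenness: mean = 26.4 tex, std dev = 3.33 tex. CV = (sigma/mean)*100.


Formula: CV% = (standard deviation / mean) * 100
Step 1: Ratio = 3.33 / 26.4 = 0.126136
Step 2: CV% = 0.126136 * 100 = 12.6136% ≈ 12.6%

12.6%


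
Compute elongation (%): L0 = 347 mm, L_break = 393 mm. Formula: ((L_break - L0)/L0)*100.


Formula: Elongation (%) = ((L_break - L0) / L0) * 100
Step 1: Extension = 393 - 347 = 46 mm
Step 2: Elongation = (46 / 347) * 100
Step 3: Elongation = 0.132565 * 100 = 13.2565% ≈ 13.3%

13.3%


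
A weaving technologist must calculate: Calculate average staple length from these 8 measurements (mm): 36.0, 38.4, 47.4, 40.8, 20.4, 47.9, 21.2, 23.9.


Formula: Mean = sum of lengths / count
Sum = 36.0 + 38.4 + 47.4 + 40.8 + 20.4 + 47.9 + 21.2 + 23.9
Sum = 276.0 mm
Mean = 276.0 / 8 = 34.50 mm

34.50 mm


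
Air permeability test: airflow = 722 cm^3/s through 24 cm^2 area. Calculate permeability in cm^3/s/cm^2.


Formula: Air Permeability = Airflow / Test Area
AP = 722 cm^3/s / 24 cm^2
AP = 30.1 cm^3/s/cm^2

30.1 cm^3/s/cm^2
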